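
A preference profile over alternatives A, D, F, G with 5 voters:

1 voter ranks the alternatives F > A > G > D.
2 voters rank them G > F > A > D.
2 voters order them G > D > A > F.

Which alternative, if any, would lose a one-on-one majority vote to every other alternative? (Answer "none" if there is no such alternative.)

D

Pairwise majorities:
A vs D: A is ranked higher on 1+2 = 3 ballots, D on 2. A wins 3–2.
A vs F: 2 to 3, F.
A vs G: G, 4–1.
D vs F: 2 for D, 3 for F — F by 3–2.
D vs G: 0 to 5, G.
F vs G: G, 4–1.
D is beaten in every head-to-head and is the Condorcet loser.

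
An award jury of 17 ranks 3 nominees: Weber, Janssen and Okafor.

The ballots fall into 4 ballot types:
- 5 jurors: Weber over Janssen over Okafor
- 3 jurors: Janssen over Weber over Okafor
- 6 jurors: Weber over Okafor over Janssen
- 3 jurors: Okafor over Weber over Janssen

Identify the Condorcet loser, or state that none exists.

Janssen

Head-to-head results (17 jurors):
Weber vs Janssen: Weber wins 14–3.
Weber vs Okafor: Weber wins 14–3.
Janssen–Okafor: Okafor 9–8.
Only Janssen has no wins; Janssen is the Condorcet loser.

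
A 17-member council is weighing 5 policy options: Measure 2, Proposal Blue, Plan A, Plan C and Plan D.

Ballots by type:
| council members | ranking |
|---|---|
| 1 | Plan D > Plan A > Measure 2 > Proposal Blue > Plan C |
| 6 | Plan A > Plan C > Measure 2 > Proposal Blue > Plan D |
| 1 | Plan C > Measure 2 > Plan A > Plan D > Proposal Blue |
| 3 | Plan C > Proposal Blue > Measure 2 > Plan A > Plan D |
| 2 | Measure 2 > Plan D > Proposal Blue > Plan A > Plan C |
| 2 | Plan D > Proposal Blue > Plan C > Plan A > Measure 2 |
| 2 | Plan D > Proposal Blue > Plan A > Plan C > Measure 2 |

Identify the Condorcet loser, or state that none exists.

Plan D

Pairwise majorities:
Measure 2 vs Proposal Blue: 10 to 7, Measure 2.
Measure 2 vs Plan A: Plan A wins 11–6.
Measure 2 vs Plan C: Plan C wins 14–3.
Measure 2 vs Plan D: 6+1+3+2 = 12 for Measure 2, 5 for Plan D — Measure 2 by 12–5.
Proposal Blue vs Plan A: Proposal Blue, 9–8.
Proposal Blue vs Plan C: Plan C wins 10–7.
Proposal Blue vs Plan D: 6+3 = 9 for Proposal Blue, 8 for Plan D — Proposal Blue by 9–8.
Plan A vs Plan C: 1+6+2+2 = 11 for Plan A, 6 for Plan C — Plan A by 11–6.
Plan A vs Plan D: Plan A wins 10–7.
Plan C vs Plan D: Plan C preferred on 6+1+3 = 10 ballots; Plan C wins 10–7.
Plan D is beaten in every head-to-head and is the Condorcet loser.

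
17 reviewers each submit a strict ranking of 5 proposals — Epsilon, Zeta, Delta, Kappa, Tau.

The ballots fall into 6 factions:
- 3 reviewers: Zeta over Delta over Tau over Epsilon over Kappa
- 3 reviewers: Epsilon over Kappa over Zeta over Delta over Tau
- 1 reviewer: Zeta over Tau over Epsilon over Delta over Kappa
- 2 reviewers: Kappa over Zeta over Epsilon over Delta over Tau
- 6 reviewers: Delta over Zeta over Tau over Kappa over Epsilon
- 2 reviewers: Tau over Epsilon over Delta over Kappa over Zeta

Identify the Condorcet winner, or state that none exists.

Zeta

Pairwise majorities:
Epsilon–Zeta: Zeta 12–5.
Epsilon vs Delta: Epsilon preferred on 3+1+2+2 = 8 ballots; Delta wins 9–8.
Epsilon vs Kappa: Epsilon preferred on 3+3+1+2 = 9 ballots; Epsilon wins 9–8.
Epsilon vs Tau: Epsilon preferred on 3+2 = 5 ballots; Tau wins 12–5.
Zeta vs Delta: 3+3+1+2 = 9 for Zeta, 8 for Delta — Zeta by 9–8.
Zeta vs Kappa: Zeta wins 10–7.
Zeta vs Tau: Zeta wins 15–2.
Delta vs Kappa: Delta is ranked higher on 3+1+6+2 = 12 ballots, Kappa on 5. Delta wins 12–5.
Delta–Tau: Delta 14–3.
Kappa vs Tau: Tau wins 12–5.
Zeta wins every pairwise contest, so Zeta is the Condorcet winner.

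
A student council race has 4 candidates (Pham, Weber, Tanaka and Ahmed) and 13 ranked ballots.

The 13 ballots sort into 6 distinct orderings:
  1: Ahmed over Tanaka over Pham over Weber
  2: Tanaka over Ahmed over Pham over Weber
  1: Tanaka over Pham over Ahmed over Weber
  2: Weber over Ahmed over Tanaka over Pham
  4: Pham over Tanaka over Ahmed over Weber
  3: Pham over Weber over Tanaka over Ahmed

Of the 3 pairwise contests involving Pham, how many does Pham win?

3

Pham against each rival (13 voters):
Pham vs Weber: Pham wins 11–2.
Pham–Tanaka: Pham 7–6.
Pham vs Ahmed: Pham, 8–5.
Pham beats Weber, Tanaka, Ahmed — 3 pairwise wins.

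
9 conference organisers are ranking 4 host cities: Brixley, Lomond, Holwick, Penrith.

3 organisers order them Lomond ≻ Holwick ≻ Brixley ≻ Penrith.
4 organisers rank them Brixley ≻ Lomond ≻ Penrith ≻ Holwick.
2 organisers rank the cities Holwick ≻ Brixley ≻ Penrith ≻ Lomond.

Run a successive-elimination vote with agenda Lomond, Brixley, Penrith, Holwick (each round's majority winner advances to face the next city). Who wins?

Holwick

Round 1: Lomond vs Brixley — 3–6, Brixley advances.
Round 2: Brixley vs Penrith — 9–0, Brixley advances.
Round 3: Brixley vs Holwick — 4–5, Holwick advances.
The agenda winner is Holwick.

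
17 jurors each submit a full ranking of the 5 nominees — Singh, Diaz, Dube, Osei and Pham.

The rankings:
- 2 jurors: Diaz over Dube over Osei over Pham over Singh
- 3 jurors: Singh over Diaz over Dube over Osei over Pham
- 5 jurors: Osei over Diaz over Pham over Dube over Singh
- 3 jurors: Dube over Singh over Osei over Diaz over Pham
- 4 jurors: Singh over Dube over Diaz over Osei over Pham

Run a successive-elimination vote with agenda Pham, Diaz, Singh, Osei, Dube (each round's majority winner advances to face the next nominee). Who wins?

Dube

Round 1: Pham vs Diaz — 0–17, Diaz advances.
Round 2: Diaz vs Singh — 7–10, Singh advances.
Round 3: Singh vs Osei — 10–7, Singh advances.
Round 4: Singh vs Dube — 7–10, Dube advances.
The agenda winner is Dube.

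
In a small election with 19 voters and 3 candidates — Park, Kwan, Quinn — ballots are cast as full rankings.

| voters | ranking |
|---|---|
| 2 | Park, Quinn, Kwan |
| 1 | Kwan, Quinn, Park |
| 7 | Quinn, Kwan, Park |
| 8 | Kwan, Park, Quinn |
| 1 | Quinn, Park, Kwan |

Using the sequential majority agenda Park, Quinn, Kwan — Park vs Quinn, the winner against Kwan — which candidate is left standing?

Kwan

Round 1: Park vs Quinn — 10–9, Park advances.
Round 2: Park vs Kwan — 3–16, Kwan advances.
Kwan survives the agenda.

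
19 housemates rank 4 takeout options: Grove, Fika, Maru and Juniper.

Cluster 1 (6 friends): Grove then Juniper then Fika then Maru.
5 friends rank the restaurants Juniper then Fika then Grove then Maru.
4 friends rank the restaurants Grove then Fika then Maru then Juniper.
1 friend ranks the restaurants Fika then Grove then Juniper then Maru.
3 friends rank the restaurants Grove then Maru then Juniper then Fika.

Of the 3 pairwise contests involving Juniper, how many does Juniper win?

2

Juniper against each rival (19 friends):
Juniper vs Grove: 5 to 14, Grove.
Juniper vs Fika: Juniper wins 14–5.
Juniper vs Maru: Juniper, 12–7.
Juniper beats Fika, Maru; loses to Grove — 2 pairwise wins.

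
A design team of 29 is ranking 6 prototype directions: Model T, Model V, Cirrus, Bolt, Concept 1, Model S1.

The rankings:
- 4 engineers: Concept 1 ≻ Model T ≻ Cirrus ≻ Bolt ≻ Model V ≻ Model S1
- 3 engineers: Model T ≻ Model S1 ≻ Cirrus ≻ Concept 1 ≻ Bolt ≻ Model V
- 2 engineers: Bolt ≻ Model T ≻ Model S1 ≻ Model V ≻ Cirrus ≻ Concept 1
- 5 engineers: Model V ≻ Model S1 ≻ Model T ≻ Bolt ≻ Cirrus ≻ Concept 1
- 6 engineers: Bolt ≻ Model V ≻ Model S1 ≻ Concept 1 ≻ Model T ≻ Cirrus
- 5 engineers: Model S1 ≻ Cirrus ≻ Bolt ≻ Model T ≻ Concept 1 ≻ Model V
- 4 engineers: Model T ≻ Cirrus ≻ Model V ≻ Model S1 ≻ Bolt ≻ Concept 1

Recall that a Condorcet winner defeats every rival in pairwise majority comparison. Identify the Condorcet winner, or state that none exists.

Head-to-head results (29 engineers):
Model T–Model V: Model T 18–11.
Model T vs Cirrus: Model T wins 24–5.
Model T vs Bolt: Model T wins 16–13.
Model T–Concept 1: Model T 19–10.
Model T vs Model S1: Model S1, 16–13.
Model V vs Cirrus: Cirrus, 16–13.
Model V–Bolt: Bolt 20–9.
Model V vs Concept 1: Model V, 17–12.
Model V vs Model S1: Model V, 19–10.
Cirrus vs Bolt: Cirrus wins 16–13.
Cirrus vs Concept 1: Cirrus wins 19–10.
Cirrus–Model S1: Model S1 21–8.
Bolt vs Concept 1: Bolt, 22–7.
Bolt–Model S1: Model S1 17–12.
Concept 1 vs Model S1: Model S1, 25–4.
No design is unbeaten: Model T loses to Model S1; Model V loses to Model T; Cirrus loses to Model T; Bolt loses to Model T; Concept 1 loses to Model T; Model S1 loses to Model V. In particular Model T → Model V → Model S1 → Model T is a majority cycle — no Condorcet winner exists.

none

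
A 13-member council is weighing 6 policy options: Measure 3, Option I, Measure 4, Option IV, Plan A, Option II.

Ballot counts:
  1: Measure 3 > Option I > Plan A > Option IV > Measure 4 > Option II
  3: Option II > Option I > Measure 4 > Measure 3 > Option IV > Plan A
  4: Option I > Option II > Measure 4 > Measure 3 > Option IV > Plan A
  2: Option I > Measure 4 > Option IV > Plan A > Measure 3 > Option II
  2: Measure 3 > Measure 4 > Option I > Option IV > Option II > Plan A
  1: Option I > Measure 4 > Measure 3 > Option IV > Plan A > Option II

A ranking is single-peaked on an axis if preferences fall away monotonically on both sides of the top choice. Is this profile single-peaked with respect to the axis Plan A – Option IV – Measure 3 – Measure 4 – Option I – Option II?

no

Axis positions: Plan A=1, Option IV=2, Measure 3=3, Measure 4=4, Option I=5, Option II=6.
Bloc 1: ranking walks positions 3-5-1-2-4-6; Option I is ranked above Measure 4 even though Measure 4 lies between Option I and the peak Measure 3 on the axis — preferences dip and rise again. Not single-peaked.
Bloc 2 (peak Option II at position 6): ranking walks positions 6-5-4-3-2-1, expanding outward from the peak — single-peaked.
Bloc 3 (peak Option I at position 5): ranking walks positions 5-6-4-3-2-1, expanding outward from the peak — single-peaked.
Bloc 4: ranking walks positions 5-4-2-1-3-6; Option IV is ranked above Measure 3 even though Measure 3 lies between Option IV and the peak Option I on the axis — preferences dip and rise again. Not single-peaked.
Bloc 5 (peak Measure 3 at position 3): ranking walks positions 3-4-5-2-6-1, expanding outward from the peak — single-peaked.
Bloc 6 (peak Option I at position 5): ranking walks positions 5-4-3-2-1-6, expanding outward from the peak — single-peaked.
Bloc 1 violates single-peakedness, so the profile is not single-peaked on this axis.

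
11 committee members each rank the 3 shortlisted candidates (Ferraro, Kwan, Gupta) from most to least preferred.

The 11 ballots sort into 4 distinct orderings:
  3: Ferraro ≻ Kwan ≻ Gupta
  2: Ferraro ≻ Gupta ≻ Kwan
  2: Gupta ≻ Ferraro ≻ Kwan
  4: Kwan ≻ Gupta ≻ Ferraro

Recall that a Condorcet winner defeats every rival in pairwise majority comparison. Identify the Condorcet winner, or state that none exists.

Check each pair by majority over 11 ballots:
Ferraro–Kwan: Ferraro 7–4.
Ferraro vs Gupta: Gupta wins 6–5.
Kwan vs Gupta: Kwan, 7–4.
Each candidate drops at least one matchup (Ferraro loses to Gupta; Kwan loses to Ferraro; Gupta loses to Kwan); the cycle Ferraro > Kwan > Gupta > Ferraro rules out a Condorcet winner.

none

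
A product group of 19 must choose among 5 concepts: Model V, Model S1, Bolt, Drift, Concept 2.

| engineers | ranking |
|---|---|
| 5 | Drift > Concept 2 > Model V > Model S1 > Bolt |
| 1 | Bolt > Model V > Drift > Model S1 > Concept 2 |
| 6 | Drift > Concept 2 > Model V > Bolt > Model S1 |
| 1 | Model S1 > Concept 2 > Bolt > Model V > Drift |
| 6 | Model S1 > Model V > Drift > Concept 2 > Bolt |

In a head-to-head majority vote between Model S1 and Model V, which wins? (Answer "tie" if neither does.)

Model V

Ballots ranking Model S1 above Model V: 1 + 6 = 7.
Ballots ranking Model V above Model S1: 19 − 7 = 12.
Model V wins the head-to-head 12–7.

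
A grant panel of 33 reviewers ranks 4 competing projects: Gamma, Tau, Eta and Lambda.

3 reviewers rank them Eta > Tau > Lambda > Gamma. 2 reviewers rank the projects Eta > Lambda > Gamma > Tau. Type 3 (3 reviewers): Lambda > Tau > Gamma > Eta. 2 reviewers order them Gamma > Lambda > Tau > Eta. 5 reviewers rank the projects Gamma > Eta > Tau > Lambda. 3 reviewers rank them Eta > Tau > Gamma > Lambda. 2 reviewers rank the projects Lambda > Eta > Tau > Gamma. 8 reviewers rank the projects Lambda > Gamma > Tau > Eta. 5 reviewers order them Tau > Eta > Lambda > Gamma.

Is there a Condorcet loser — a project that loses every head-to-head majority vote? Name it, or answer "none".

none

Head-to-head results (33 reviewers):
Gamma–Tau: Gamma 17–16.
Gamma vs Eta: 3+2+5+8 = 18 for Gamma, 15 for Eta — Gamma by 18–15.
Gamma–Lambda: Lambda 23–10.
Tau vs Eta: 3+2+8+5 = 18 for Tau, 15 for Eta — Tau by 18–15.
Tau vs Lambda: Lambda, 17–16.
Eta vs Lambda: Eta, 18–15.
No project is winless: Gamma beats Tau; Tau beats Eta; Eta beats Lambda; Lambda beats Gamma. There is no Condorcet loser.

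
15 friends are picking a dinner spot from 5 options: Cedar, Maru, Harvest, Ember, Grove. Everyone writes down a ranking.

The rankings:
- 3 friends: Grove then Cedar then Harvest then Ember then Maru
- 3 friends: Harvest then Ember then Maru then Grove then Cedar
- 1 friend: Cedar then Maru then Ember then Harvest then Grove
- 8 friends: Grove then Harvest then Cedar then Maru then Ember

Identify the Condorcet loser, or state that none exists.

Head-to-head results (15 friends):
Cedar vs Maru: Cedar, 12–3.
Cedar vs Harvest: Harvest, 11–4.
Cedar vs Ember: Cedar preferred on 3+1+8 = 12 ballots; Cedar wins 12–3.
Cedar–Grove: Grove 14–1.
Maru vs Harvest: Maru preferred on 1 ballot; Harvest wins 14–1.
Maru vs Ember: 1+8 = 9 for Maru, 6 for Ember — Maru by 9–6.
Maru vs Grove: 4 to 11, Grove.
Harvest vs Ember: Harvest wins 14–1.
Harvest vs Grove: 4 to 11, Grove.
Ember vs Grove: 3+1 = 4 for Ember, 11 for Grove — Grove by 11–4.
Only Ember has no wins; Ember is the Condorcet loser.

Ember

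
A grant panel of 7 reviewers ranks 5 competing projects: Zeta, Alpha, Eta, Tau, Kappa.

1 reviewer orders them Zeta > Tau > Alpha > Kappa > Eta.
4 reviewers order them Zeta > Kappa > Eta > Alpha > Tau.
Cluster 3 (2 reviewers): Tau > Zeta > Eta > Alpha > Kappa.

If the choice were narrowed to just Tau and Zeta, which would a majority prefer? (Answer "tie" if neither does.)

Zeta

Ballots ranking Tau above Zeta: 2.
Ballots ranking Zeta above Tau: 7 − 2 = 5.
Zeta wins the head-to-head 5–2.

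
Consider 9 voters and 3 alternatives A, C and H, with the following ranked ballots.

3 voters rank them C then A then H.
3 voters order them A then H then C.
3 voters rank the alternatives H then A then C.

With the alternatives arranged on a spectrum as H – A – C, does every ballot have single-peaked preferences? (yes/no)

Axis positions: H=1, A=2, C=3.
Bloc 1 (peak C at position 3): ranking walks positions 3-2-1, expanding outward from the peak — single-peaked.
Bloc 2 (peak A at position 2): ranking walks positions 2-1-3, expanding outward from the peak — single-peaked.
Bloc 3 (peak H at position 1): ranking walks positions 1-2-3, expanding outward from the peak — single-peaked.
Every ranking is single-peaked on this axis.

yes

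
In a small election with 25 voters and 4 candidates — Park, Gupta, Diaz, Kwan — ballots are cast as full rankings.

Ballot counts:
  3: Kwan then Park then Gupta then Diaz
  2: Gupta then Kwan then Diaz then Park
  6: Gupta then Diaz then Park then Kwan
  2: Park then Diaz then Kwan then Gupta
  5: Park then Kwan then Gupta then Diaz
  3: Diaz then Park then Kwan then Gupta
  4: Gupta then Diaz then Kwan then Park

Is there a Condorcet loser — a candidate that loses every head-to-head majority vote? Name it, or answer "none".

none

Pairwise majorities:
Park–Gupta: Park 13–12.
Park vs Diaz: Park is ranked higher on 3+2+5 = 10 ballots, Diaz on 15. Diaz wins 15–10.
Park vs Kwan: 6+2+5+3 = 16 for Park, 9 for Kwan — Park by 16–9.
Gupta vs Diaz: Gupta is ranked higher on 3+2+6+5+4 = 20 ballots, Diaz on 5. Gupta wins 20–5.
Gupta vs Kwan: 12 to 13, Kwan.
Diaz vs Kwan: Diaz is ranked higher on 6+2+3+4 = 15 ballots, Kwan on 10. Diaz wins 15–10.
Every candidate wins at least one matchup (Park beats Gupta; Gupta beats Diaz; Diaz beats Park; Kwan beats Gupta), so there is no Condorcet loser.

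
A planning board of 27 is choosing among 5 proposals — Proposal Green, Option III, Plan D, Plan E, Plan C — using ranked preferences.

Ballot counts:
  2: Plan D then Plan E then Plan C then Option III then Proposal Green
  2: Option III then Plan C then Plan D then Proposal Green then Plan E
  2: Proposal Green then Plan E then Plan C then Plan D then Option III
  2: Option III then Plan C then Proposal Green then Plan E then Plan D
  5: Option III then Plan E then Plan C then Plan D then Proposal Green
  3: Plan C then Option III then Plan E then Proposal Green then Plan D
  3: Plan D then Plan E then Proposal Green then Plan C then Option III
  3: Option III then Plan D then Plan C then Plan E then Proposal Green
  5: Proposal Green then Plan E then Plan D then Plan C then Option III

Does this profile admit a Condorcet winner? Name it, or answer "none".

Check each pair by majority over 27 ballots:
Proposal Green vs Option III: Proposal Green preferred on 2+3+5 = 10 ballots; Option III wins 17–10.
Proposal Green vs Plan D: 12 to 15, Plan D.
Proposal Green vs Plan E: Proposal Green is ranked higher on 2+2+2+5 = 11 ballots, Plan E on 16. Plan E wins 16–11.
Proposal Green vs Plan C: Proposal Green is ranked higher on 2+3+5 = 10 ballots, Plan C on 17. Plan C wins 17–10.
Option III vs Plan D: Option III is ranked higher on 2+2+5+3+3 = 15 ballots, Plan D on 12. Option III wins 15–12.
Option III vs Plan E: 15 to 12, Option III.
Option III vs Plan C: 2+2+5+3 = 12 for Option III, 15 for Plan C — Plan C by 15–12.
Plan D vs Plan E: 2+2+3+3 = 10 for Plan D, 17 for Plan E — Plan E by 17–10.
Plan D vs Plan C: 2+3+3+5 = 13 for Plan D, 14 for Plan C — Plan C by 14–13.
Plan E vs Plan C: 17 to 10, Plan E.
Each option drops at least one matchup (Proposal Green loses to Option III; Option III loses to Plan C; Plan D loses to Option III; Plan E loses to Option III; Plan C loses to Plan E); the cycle Option III > Plan E > Plan C > Option III rules out a Condorcet winner.

none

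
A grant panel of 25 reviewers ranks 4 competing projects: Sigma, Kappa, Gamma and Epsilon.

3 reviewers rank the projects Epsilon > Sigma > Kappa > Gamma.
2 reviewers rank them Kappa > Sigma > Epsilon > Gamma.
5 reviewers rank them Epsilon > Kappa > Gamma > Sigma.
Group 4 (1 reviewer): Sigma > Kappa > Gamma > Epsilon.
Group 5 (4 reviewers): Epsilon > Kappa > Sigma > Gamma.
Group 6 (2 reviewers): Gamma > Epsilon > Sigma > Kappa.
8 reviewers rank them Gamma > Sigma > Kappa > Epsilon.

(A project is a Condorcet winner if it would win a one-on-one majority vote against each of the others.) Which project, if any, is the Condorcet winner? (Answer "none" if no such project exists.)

Pairwise majorities:
Sigma–Kappa: Sigma 14–11.
Sigma vs Gamma: 3+2+1+4 = 10 for Sigma, 15 for Gamma — Gamma by 15–10.
Sigma vs Epsilon: Sigma preferred on 2+1+8 = 11 ballots; Epsilon wins 14–11.
Kappa vs Gamma: Kappa wins 15–10.
Kappa–Epsilon: Epsilon 14–11.
Gamma vs Epsilon: Epsilon, 14–11.
Epsilon beats each of Sigma, Kappa, Gamma — Epsilon is the Condorcet winner.

Epsilon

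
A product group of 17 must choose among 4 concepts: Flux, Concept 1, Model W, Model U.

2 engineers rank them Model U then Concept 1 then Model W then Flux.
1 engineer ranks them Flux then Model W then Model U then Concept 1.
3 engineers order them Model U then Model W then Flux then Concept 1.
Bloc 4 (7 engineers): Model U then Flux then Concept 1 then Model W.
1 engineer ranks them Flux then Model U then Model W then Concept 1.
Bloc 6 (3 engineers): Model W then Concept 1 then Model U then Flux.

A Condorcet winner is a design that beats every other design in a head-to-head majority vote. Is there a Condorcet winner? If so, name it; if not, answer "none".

Model U

Check each pair by majority over 17 ballots:
Flux vs Concept 1: Flux, 12–5.
Flux vs Model W: Flux wins 9–8.
Flux vs Model U: Model U, 15–2.
Concept 1 vs Model W: Concept 1 is ranked higher on 2+7 = 9 ballots, Model W on 8. Concept 1 wins 9–8.
Concept 1 vs Model U: Concept 1 preferred on 3 ballots; Model U wins 14–3.
Model W vs Model U: Model U, 13–4.
Only Model U has no losses; Model U is the Condorcet winner.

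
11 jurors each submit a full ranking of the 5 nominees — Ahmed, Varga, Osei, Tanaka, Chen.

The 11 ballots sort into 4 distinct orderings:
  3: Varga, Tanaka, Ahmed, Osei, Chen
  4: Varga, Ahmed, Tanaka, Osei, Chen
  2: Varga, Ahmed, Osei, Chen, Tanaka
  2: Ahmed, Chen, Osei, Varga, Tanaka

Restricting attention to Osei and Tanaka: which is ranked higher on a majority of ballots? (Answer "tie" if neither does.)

Ballots ranking Osei above Tanaka: 2 + 2 = 4.
Ballots ranking Tanaka above Osei: 11 − 4 = 7.
Tanaka wins the head-to-head 7–4.

Tanaka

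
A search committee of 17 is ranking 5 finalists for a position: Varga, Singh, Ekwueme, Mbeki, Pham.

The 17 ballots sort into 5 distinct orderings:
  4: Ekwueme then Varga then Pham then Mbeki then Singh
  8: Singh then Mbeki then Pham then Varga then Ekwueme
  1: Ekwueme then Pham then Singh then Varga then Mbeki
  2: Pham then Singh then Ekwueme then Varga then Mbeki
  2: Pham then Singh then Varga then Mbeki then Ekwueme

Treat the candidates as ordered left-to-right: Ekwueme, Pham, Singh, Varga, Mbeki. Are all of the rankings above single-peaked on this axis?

Axis positions: Ekwueme=1, Pham=2, Singh=3, Varga=4, Mbeki=5.
Faction 1: ranking walks positions 1-4-2-5-3; Varga is ranked above Pham even though Pham lies between Varga and the peak Ekwueme on the axis — preferences dip and rise again. Not single-peaked.
Faction 2: ranking walks positions 3-5-2-4-1; Mbeki is ranked above Varga even though Varga lies between Mbeki and the peak Singh on the axis — preferences dip and rise again. Not single-peaked.
Faction 3 (peak Ekwueme at position 1): ranking walks positions 1-2-3-4-5, expanding outward from the peak — single-peaked.
Faction 4 (peak Pham at position 2): ranking walks positions 2-3-1-4-5, expanding outward from the peak — single-peaked.
Faction 5 (peak Pham at position 2): ranking walks positions 2-3-4-5-1, expanding outward from the peak — single-peaked.
Faction 1 violates single-peakedness, so the profile is not single-peaked on this axis.

no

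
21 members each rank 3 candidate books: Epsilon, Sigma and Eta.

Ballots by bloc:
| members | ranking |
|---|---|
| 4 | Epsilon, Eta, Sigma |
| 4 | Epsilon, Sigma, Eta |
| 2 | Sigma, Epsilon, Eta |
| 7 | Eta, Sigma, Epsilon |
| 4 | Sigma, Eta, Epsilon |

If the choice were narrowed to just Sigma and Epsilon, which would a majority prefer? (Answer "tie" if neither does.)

Ballots ranking Sigma above Epsilon: 2 + 7 + 4 = 13.
Ballots ranking Epsilon above Sigma: 21 − 13 = 8.
Sigma wins the head-to-head 13–8.

Sigma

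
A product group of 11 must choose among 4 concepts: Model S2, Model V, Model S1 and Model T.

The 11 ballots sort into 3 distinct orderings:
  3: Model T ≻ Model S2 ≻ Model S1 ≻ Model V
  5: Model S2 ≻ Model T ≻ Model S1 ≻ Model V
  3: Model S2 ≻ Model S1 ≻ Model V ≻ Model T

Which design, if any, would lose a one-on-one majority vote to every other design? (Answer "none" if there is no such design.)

Model V

Pairwise majorities:
Model S2 vs Model V: Model S2, 11–0.
Model S2 vs Model S1: Model S2 wins 11–0.
Model S2–Model T: Model S2 8–3.
Model V vs Model S1: Model S1, 11–0.
Model V vs Model T: Model T, 8–3.
Model S1 vs Model T: Model T, 8–3.
Model V is beaten in every head-to-head and is the Condorcet loser.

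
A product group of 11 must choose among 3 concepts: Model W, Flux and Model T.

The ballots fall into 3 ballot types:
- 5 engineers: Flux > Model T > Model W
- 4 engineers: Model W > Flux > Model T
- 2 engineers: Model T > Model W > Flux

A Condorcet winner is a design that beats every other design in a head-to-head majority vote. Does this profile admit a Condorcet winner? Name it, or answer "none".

Head-to-head results (11 engineers):
Model W vs Flux: 6 to 5, Model W.
Model W vs Model T: Model W preferred on 4 ballots; Model T wins 7–4.
Flux vs Model T: 5+4 = 9 for Flux, 2 for Model T — Flux by 9–2.
Each design drops at least one matchup (Model W loses to Model T; Flux loses to Model W; Model T loses to Flux); the cycle Model W beats Flux beats Model T beats Model W rules out a Condorcet winner.

none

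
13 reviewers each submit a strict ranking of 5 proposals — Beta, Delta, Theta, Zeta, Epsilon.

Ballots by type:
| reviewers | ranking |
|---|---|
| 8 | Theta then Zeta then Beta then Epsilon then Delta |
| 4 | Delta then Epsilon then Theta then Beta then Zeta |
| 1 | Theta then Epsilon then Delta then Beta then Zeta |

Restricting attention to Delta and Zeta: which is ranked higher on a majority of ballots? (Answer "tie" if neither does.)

Ballots ranking Delta above Zeta: 4 + 1 = 5.
Ballots ranking Zeta above Delta: 13 − 5 = 8.
Zeta wins the head-to-head 8–5.

Zeta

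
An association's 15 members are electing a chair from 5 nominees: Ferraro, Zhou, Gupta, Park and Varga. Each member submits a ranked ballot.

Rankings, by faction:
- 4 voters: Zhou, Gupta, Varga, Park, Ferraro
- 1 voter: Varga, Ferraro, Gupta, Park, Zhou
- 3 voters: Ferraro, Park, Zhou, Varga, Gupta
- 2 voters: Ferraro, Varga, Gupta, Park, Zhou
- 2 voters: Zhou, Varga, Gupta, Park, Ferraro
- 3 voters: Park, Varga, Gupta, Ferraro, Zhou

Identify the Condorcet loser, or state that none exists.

Pairwise majorities:
Ferraro vs Zhou: Ferraro preferred on 1+3+2+3 = 9 ballots; Ferraro wins 9–6.
Ferraro vs Gupta: Ferraro preferred on 1+3+2 = 6 ballots; Gupta wins 9–6.
Ferraro vs Park: Ferraro is ranked higher on 1+3+2 = 6 ballots, Park on 9. Park wins 9–6.
Ferraro vs Varga: Varga, 10–5.
Zhou–Gupta: Zhou 9–6.
Zhou vs Park: 4+2 = 6 for Zhou, 9 for Park — Park by 9–6.
Zhou vs Varga: Zhou is ranked higher on 4+3+2 = 9 ballots, Varga on 6. Zhou wins 9–6.
Gupta vs Park: Gupta wins 9–6.
Gupta–Varga: Varga 11–4.
Park vs Varga: Varga, 9–6.
Each candidate has at least one pairwise win (Ferraro beats Zhou; Zhou beats Gupta; Gupta beats Ferraro; Park beats Ferraro; Varga beats Ferraro) — no Condorcet loser.

none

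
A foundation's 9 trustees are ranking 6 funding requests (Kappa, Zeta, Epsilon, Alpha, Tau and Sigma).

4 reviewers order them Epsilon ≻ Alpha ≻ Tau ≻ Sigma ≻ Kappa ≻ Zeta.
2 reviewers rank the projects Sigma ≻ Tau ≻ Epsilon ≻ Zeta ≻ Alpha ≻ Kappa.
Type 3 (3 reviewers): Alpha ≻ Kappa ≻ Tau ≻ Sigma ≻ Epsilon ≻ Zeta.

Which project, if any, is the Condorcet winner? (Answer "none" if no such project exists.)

none

Pairwise majorities:
Kappa vs Zeta: Kappa wins 7–2.
Kappa–Epsilon: Epsilon 6–3.
Kappa vs Alpha: Alpha, 9–0.
Kappa–Tau: Tau 6–3.
Kappa vs Sigma: 3 for Kappa, 6 for Sigma — Sigma by 6–3.
Zeta–Epsilon: Epsilon 9–0.
Zeta vs Alpha: 2 for Zeta, 7 for Alpha — Alpha by 7–2.
Zeta vs Tau: 0 to 9, Tau.
Zeta–Sigma: Sigma 9–0.
Epsilon vs Alpha: Epsilon preferred on 4+2 = 6 ballots; Epsilon wins 6–3.
Epsilon vs Tau: Tau, 5–4.
Epsilon vs Sigma: Sigma wins 5–4.
Alpha–Tau: Alpha 7–2.
Alpha vs Sigma: Alpha is ranked higher on 4+3 = 7 ballots, Sigma on 2. Alpha wins 7–2.
Tau–Sigma: Tau 7–2.
Each project drops at least one matchup (Kappa loses to Epsilon; Zeta loses to Kappa; Epsilon loses to Tau; Alpha loses to Epsilon; Tau loses to Alpha; Sigma loses to Alpha); the cycle Epsilon beats Alpha beats Tau beats Epsilon rules out a Condorcet winner.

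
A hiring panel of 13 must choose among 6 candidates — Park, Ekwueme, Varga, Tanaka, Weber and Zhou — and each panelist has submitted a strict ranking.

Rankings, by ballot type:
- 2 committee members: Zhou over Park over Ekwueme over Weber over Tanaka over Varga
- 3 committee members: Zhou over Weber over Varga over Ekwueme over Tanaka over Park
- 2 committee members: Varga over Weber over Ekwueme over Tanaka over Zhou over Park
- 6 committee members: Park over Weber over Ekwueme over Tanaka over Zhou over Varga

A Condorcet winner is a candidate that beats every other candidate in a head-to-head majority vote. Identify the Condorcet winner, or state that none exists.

none

Pairwise majorities:
Park vs Ekwueme: 2+6 = 8 for Park, 5 for Ekwueme — Park by 8–5.
Park vs Varga: 8 to 5, Park.
Park vs Tanaka: 8 to 5, Park.
Park vs Weber: Park is ranked higher on 2+6 = 8 ballots, Weber on 5. Park wins 8–5.
Park vs Zhou: Park is ranked higher on 6 ballots, Zhou on 7. Zhou wins 7–6.
Ekwueme vs Varga: 2+6 = 8 for Ekwueme, 5 for Varga — Ekwueme by 8–5.
Ekwueme vs Tanaka: 2+3+2+6 = 13 for Ekwueme, 0 for Tanaka — Ekwueme by 13–0.
Ekwueme vs Weber: 2 for Ekwueme, 11 for Weber — Weber by 11–2.
Ekwueme vs Zhou: Ekwueme preferred on 2+6 = 8 ballots; Ekwueme wins 8–5.
Varga vs Tanaka: Varga is ranked higher on 3+2 = 5 ballots, Tanaka on 8. Tanaka wins 8–5.
Varga vs Weber: 2 for Varga, 11 for Weber — Weber by 11–2.
Varga vs Zhou: Varga is ranked higher on 2 ballots, Zhou on 11. Zhou wins 11–2.
Tanaka vs Weber: 0 for Tanaka, 13 for Weber — Weber by 13–0.
Tanaka vs Zhou: Tanaka preferred on 2+6 = 8 ballots; Tanaka wins 8–5.
Weber vs Zhou: Weber preferred on 2+6 = 8 ballots; Weber wins 8–5.
Each candidate drops at least one matchup (Park loses to Zhou; Ekwueme loses to Park; Varga loses to Park; Tanaka loses to Park; Weber loses to Park; Zhou loses to Ekwueme); the cycle Park beats Ekwueme beats Zhou beats Park rules out a Condorcet winner.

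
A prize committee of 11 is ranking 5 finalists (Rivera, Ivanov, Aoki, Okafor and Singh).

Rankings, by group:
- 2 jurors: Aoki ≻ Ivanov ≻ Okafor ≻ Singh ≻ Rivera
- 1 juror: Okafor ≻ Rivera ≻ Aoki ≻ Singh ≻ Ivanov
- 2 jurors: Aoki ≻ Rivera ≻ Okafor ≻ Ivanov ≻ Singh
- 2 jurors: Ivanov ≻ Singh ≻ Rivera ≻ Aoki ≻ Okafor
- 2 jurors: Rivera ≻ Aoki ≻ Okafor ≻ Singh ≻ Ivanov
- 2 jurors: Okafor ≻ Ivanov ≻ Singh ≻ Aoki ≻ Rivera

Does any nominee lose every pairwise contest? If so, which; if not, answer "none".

none

Pairwise majorities:
Rivera vs Ivanov: 5 to 6, Ivanov.
Rivera–Aoki: Aoki 6–5.
Rivera–Okafor: Rivera 6–5.
Rivera–Singh: Singh 6–5.
Ivanov vs Aoki: Aoki, 7–4.
Ivanov–Okafor: Okafor 7–4.
Ivanov vs Singh: Ivanov, 8–3.
Aoki vs Okafor: 2+2+2+2 = 8 for Aoki, 3 for Okafor — Aoki by 8–3.
Aoki vs Singh: Aoki preferred on 2+1+2+2 = 7 ballots; Aoki wins 7–4.
Okafor vs Singh: 9 to 2, Okafor.
Every nominee wins at least one matchup (Rivera beats Okafor; Ivanov beats Rivera; Aoki beats Rivera; Okafor beats Ivanov; Singh beats Rivera), so there is no Condorcet loser.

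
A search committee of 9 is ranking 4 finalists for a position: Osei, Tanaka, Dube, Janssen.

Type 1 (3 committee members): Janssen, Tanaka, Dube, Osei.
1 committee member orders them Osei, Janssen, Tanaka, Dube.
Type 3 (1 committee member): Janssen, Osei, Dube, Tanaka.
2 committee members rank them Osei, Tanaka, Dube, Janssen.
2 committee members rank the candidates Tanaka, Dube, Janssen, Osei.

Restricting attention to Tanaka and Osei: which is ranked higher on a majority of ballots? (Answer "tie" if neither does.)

Ballots ranking Tanaka above Osei: 3 + 2 = 5.
Ballots ranking Osei above Tanaka: 9 − 5 = 4.
Tanaka wins the head-to-head 5–4.

Tanaka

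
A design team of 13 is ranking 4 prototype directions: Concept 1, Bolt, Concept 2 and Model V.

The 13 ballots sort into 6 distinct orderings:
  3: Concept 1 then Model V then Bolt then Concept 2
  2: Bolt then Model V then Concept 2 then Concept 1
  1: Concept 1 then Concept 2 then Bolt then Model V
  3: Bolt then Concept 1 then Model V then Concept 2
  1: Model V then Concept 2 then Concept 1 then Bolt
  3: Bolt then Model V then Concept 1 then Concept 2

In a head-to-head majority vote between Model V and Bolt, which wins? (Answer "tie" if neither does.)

Ballots ranking Model V above Bolt: 3 + 1 = 4.
Ballots ranking Bolt above Model V: 13 − 4 = 9.
Bolt wins the head-to-head 9–4.

Bolt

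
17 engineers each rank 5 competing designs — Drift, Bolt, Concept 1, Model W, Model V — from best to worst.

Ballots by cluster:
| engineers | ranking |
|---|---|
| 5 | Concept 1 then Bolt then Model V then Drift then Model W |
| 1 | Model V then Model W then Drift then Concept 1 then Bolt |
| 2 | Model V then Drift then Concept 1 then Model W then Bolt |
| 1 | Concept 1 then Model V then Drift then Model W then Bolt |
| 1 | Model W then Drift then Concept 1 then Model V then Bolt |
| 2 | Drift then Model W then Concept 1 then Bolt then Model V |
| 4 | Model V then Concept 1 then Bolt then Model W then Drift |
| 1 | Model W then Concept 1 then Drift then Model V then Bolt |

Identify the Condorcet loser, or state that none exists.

Model W

Pairwise majorities:
Drift–Bolt: Bolt 9–8.
Drift–Concept 1: Concept 1 11–6.
Drift vs Model W: 5+2+1+2 = 10 for Drift, 7 for Model W — Drift by 10–7.
Drift–Model V: Model V 13–4.
Bolt vs Concept 1: 0 to 17, Concept 1.
Bolt vs Model W: Bolt wins 9–8.
Bolt vs Model V: 5+2 = 7 for Bolt, 10 for Model V — Model V by 10–7.
Concept 1 vs Model W: 5+2+1+4 = 12 for Concept 1, 5 for Model W — Concept 1 by 12–5.
Concept 1–Model V: Concept 1 10–7.
Model W vs Model V: 4 to 13, Model V.
Model W is beaten in every head-to-head and is the Condorcet loser.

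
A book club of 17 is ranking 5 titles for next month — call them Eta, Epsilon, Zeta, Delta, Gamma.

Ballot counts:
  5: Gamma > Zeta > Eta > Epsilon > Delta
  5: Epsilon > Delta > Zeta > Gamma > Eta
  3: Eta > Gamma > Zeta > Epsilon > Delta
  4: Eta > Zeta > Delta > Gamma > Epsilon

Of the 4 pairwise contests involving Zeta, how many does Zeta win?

Zeta against each rival (17 members):
Zeta–Eta: Zeta 10–7.
Zeta vs Epsilon: Zeta wins 12–5.
Zeta–Delta: Zeta 12–5.
Zeta vs Gamma: Zeta, 9–8.
Zeta beats Eta, Epsilon, Delta, Gamma — 4 pairwise wins.

4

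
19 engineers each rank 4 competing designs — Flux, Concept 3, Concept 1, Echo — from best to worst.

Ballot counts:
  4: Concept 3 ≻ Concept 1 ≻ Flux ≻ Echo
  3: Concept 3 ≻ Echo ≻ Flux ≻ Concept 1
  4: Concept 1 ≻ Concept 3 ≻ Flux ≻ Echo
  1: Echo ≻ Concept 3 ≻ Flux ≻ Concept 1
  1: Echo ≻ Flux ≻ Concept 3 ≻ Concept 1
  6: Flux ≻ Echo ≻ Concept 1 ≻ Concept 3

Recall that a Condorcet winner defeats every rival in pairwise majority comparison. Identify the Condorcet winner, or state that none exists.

none

Pairwise majorities:
Flux–Concept 3: Concept 3 12–7.
Flux vs Concept 1: Flux preferred on 3+1+1+6 = 11 ballots; Flux wins 11–8.
Flux–Echo: Flux 14–5.
Concept 3–Concept 1: Concept 1 10–9.
Concept 3 vs Echo: Concept 3, 11–8.
Concept 1–Echo: Echo 11–8.
No design is unbeaten: Flux loses to Concept 3; Concept 3 loses to Concept 1; Concept 1 loses to Flux; Echo loses to Flux. In particular Flux → Concept 1 → Concept 3 → Flux is a majority cycle — no Condorcet winner exists.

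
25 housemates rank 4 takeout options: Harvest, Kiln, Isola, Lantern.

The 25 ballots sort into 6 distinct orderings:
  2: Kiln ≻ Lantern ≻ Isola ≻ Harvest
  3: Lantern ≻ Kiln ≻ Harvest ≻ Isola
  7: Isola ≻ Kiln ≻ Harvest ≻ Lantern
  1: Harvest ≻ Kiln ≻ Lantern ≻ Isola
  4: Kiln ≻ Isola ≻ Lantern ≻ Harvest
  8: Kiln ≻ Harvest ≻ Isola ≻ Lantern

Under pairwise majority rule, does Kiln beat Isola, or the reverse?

Kiln

Ballots ranking Kiln above Isola: 2 + 3 + 1 + 4 + 8 = 18.
Ballots ranking Isola above Kiln: 25 − 18 = 7.
Kiln wins the head-to-head 18–7.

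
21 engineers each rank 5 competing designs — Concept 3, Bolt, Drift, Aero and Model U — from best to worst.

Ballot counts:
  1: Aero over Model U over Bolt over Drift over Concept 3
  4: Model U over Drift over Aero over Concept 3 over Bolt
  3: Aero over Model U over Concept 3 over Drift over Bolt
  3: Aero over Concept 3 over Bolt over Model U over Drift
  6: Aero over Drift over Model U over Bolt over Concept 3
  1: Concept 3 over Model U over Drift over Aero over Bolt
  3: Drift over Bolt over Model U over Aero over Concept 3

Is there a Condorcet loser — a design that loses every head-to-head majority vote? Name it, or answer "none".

Bolt

Pairwise majorities:
Concept 3 vs Bolt: Concept 3 wins 11–10.
Concept 3 vs Drift: Drift, 14–7.
Concept 3 vs Aero: 1 to 20, Aero.
Concept 3 vs Model U: 3+1 = 4 for Concept 3, 17 for Model U — Model U by 17–4.
Bolt vs Drift: Bolt preferred on 1+3 = 4 ballots; Drift wins 17–4.
Bolt vs Aero: Bolt preferred on 3 ballots; Aero wins 18–3.
Bolt–Model U: Model U 15–6.
Drift vs Aero: Aero wins 13–8.
Drift vs Model U: Drift preferred on 6+3 = 9 ballots; Model U wins 12–9.
Aero vs Model U: Aero preferred on 1+3+3+6 = 13 ballots; Aero wins 13–8.
Only Bolt has no wins; Bolt is the Condorcet loser.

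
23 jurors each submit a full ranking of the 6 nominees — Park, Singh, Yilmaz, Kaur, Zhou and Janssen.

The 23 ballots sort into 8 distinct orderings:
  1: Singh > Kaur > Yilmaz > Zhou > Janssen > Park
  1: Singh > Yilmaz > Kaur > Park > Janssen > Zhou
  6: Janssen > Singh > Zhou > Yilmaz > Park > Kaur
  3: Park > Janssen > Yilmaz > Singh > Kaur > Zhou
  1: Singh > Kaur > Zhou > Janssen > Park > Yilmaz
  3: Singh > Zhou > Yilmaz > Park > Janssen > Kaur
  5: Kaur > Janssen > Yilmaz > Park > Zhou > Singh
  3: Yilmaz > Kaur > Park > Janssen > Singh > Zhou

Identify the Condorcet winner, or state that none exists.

Pairwise majorities:
Park vs Singh: Singh, 12–11.
Park–Yilmaz: Yilmaz 19–4.
Park vs Kaur: Park, 12–11.
Park vs Zhou: Park, 12–11.
Park vs Janssen: Janssen, 13–10.
Singh vs Yilmaz: Singh, 12–11.
Singh vs Kaur: Singh, 15–8.
Singh–Zhou: Singh 18–5.
Singh vs Janssen: Janssen, 17–6.
Yilmaz vs Kaur: Yilmaz wins 16–7.
Yilmaz vs Zhou: Yilmaz wins 13–10.
Yilmaz vs Janssen: Janssen, 15–8.
Kaur–Zhou: Kaur 14–9.
Kaur–Janssen: Janssen 12–11.
Zhou vs Janssen: Janssen wins 18–5.
Janssen defeats every rival head-to-head and is the Condorcet winner.

Janssen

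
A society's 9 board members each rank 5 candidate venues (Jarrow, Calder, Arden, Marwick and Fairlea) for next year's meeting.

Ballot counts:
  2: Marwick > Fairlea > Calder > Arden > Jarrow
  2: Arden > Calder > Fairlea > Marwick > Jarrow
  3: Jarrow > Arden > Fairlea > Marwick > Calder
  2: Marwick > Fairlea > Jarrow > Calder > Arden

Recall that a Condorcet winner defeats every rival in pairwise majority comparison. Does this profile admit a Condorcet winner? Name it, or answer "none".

Check each pair by majority over 9 ballots:
Jarrow vs Calder: Jarrow is ranked higher on 3+2 = 5 ballots, Calder on 4. Jarrow wins 5–4.
Jarrow vs Arden: 5 to 4, Jarrow.
Jarrow vs Marwick: Jarrow is ranked higher on 3 ballots, Marwick on 6. Marwick wins 6–3.
Jarrow vs Fairlea: 3 to 6, Fairlea.
Calder vs Arden: Calder preferred on 2+2 = 4 ballots; Arden wins 5–4.
Calder vs Marwick: Calder preferred on 2 ballots; Marwick wins 7–2.
Calder vs Fairlea: Calder preferred on 2 ballots; Fairlea wins 7–2.
Arden vs Marwick: Arden is ranked higher on 2+3 = 5 ballots, Marwick on 4. Arden wins 5–4.
Arden vs Fairlea: Arden preferred on 2+3 = 5 ballots; Arden wins 5–4.
Marwick vs Fairlea: Marwick is ranked higher on 2+2 = 4 ballots, Fairlea on 5. Fairlea wins 5–4.
Each city drops at least one matchup (Jarrow loses to Marwick; Calder loses to Jarrow; Arden loses to Jarrow; Marwick loses to Arden; Fairlea loses to Arden); the cycle Jarrow → Arden → Marwick → Jarrow rules out a Condorcet winner.

none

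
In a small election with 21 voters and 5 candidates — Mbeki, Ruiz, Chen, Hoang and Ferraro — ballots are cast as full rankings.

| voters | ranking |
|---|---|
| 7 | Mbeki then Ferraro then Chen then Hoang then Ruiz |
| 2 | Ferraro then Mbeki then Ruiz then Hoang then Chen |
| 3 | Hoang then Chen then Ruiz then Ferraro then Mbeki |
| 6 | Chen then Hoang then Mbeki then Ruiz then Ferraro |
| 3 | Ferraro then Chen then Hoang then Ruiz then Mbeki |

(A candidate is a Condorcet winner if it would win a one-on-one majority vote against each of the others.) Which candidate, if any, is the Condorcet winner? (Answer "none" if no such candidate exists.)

none

Head-to-head results (21 voters):
Mbeki–Ruiz: Mbeki 15–6.
Mbeki–Chen: Chen 12–9.
Mbeki vs Hoang: Hoang, 12–9.
Mbeki vs Ferraro: Mbeki, 13–8.
Ruiz vs Chen: Chen, 19–2.
Ruiz vs Hoang: Hoang, 19–2.
Ruiz–Ferraro: Ferraro 12–9.
Chen vs Hoang: Chen wins 16–5.
Chen–Ferraro: Ferraro 12–9.
Hoang vs Ferraro: Ferraro, 12–9.
Each candidate drops at least one matchup (Mbeki loses to Chen; Ruiz loses to Mbeki; Chen loses to Ferraro; Hoang loses to Chen; Ferraro loses to Mbeki); the cycle Mbeki → Ferraro → Chen → Mbeki rules out a Condorcet winner.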